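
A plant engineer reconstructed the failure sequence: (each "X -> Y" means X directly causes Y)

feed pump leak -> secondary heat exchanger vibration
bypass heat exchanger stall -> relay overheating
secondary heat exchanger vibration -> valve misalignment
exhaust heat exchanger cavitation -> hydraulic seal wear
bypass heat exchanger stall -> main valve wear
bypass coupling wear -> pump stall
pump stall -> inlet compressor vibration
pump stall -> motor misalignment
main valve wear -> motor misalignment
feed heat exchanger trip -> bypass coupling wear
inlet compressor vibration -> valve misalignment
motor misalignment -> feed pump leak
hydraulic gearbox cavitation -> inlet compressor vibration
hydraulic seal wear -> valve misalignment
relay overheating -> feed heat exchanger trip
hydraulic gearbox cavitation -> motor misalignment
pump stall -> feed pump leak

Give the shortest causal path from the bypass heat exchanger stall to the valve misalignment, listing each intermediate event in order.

the bypass heat exchanger stall → the main valve wear
the main valve wear → the motor misalignment
the motor misalignment → the feed pump leak
the feed pump leak → the secondary heat exchanger vibration
the secondary heat exchanger vibration → the valve misalignment
Length: 5 steps.

the bypass heat exchanger stall → the main valve wear → the motor misalignment → the feed pump leak → the secondary heat exchanger vibration → the valve misalignment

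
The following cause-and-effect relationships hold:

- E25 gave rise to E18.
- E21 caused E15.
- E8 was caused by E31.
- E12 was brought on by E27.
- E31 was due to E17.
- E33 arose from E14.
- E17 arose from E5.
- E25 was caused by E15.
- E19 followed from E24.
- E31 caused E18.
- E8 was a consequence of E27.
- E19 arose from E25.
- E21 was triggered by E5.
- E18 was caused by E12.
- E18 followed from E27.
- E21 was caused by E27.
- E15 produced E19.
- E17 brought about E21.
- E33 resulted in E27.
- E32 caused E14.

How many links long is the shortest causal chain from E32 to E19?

Shortest chain: E32 → E14 → E33 → E27 → E21 → E15 → E19.

6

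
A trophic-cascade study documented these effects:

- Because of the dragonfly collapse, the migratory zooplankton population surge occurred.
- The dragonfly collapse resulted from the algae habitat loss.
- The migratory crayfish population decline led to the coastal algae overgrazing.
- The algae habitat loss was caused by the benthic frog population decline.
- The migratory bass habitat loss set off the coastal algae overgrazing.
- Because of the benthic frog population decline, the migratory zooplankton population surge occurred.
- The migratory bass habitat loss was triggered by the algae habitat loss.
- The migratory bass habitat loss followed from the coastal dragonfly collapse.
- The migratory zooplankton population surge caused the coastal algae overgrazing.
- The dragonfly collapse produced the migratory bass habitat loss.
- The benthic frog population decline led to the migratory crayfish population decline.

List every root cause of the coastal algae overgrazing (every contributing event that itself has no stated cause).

the benthic frog population decline, the coastal dragonfly collapse

Tracing upstream from the coastal algae overgrazing: the coastal algae overgrazing ← the migratory crayfish population decline ← the benthic frog population decline.
A separate upstream branch: the coastal algae overgrazing ← the migratory bass habitat loss ← the coastal dragonfly collapse.
Each of those chain origins has no stated cause.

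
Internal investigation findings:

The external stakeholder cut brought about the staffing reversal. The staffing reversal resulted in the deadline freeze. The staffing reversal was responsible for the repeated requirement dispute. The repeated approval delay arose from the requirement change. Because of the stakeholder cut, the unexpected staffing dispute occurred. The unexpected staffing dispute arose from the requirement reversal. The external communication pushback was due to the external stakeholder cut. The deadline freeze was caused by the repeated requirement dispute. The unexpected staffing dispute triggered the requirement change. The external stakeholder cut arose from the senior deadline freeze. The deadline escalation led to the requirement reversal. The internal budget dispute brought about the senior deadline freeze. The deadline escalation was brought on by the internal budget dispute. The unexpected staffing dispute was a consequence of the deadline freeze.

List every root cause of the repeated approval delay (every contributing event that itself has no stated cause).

Tracing upstream from the repeated approval delay: the repeated approval delay ← the requirement change ← the unexpected staffing dispute ← the requirement reversal ← the deadline escalation ← the internal budget dispute.
A separate upstream branch: the repeated approval delay ← the requirement change ← the unexpected staffing dispute ← the stakeholder cut.
Each of those chain origins has no stated cause.

the internal budget dispute, the stakeholder cut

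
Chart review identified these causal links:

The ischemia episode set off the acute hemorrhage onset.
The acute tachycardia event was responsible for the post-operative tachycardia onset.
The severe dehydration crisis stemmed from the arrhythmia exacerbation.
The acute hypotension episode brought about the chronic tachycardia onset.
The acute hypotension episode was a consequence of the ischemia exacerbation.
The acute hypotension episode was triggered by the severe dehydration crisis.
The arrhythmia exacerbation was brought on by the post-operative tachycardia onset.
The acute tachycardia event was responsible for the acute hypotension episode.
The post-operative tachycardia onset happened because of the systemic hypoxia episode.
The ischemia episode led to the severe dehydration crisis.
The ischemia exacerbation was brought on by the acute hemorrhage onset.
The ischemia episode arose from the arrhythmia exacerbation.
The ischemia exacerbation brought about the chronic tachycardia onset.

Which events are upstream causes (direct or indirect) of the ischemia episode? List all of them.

Immediate cause of the ischemia episode: the arrhythmia exacerbation.
Further upstream: the acute tachycardia event, the systemic hypoxia episode, the post-operative tachycardia onset.

the acute tachycardia event, the arrhythmia exacerbation, the post-operative tachycardia onset, the systemic hypoxia episode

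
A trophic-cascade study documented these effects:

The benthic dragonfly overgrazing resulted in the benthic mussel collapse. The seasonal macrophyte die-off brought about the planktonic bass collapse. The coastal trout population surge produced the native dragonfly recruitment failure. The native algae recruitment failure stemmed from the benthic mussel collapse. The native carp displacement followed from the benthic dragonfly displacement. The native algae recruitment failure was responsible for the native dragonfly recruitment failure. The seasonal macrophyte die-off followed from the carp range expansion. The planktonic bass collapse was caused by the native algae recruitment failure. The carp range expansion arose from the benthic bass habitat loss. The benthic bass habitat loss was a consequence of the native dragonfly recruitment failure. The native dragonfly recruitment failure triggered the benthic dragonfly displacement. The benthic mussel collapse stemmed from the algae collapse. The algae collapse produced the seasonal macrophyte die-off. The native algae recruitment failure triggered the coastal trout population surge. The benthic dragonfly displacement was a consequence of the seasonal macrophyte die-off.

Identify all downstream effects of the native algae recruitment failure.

Direct effects: the coastal trout population surge, the native dragonfly recruitment failure, the planktonic bass collapse.
2 steps out: the benthic bass habitat loss, the benthic dragonfly displacement.
3 steps out: the carp range expansion, the native carp displacement.
4 steps out: the seasonal macrophyte die-off.
Not reachable from it: the algae collapse, the benthic dragonfly overgrazing, the benthic mussel collapse.

the benthic bass habitat loss, the benthic dragonfly displacement, the carp range expansion, the coastal trout population surge, the native carp displacement, the native dragonfly recruitment failure, the planktonic bass collapse, the seasonal macrophyte die-off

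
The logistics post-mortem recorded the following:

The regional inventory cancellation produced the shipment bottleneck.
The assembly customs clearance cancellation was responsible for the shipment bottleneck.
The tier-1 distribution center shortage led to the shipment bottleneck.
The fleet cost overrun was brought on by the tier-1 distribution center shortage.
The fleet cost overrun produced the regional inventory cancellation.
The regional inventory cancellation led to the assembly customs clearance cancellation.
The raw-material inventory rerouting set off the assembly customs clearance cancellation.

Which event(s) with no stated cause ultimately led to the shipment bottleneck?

the raw-material inventory rerouting, the tier-1 distribution center shortage

Tracing upstream from the shipment bottleneck: the shipment bottleneck ← the tier-1 distribution center shortage.
A separate upstream branch: the shipment bottleneck ← the assembly customs clearance cancellation ← the raw-material inventory rerouting.
Each of those chain origins has no stated cause.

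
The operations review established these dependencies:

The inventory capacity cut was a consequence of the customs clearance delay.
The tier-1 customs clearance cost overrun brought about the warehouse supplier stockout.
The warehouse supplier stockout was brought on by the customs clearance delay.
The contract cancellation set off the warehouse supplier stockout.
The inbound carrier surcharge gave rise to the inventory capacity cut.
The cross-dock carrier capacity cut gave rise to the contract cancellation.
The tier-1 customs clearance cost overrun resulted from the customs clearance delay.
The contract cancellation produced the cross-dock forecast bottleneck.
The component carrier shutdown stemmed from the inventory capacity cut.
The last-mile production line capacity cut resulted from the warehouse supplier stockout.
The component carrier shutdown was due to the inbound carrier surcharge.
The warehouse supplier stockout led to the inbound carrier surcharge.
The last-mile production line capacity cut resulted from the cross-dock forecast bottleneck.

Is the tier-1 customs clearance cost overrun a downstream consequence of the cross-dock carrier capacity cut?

The cross-dock carrier capacity cut leads to the contract cancellation, the warehouse supplier stockout, the inbound carrier surcharge, the cross-dock forecast bottleneck, the last-mile production line capacity cut, the inventory capacity cut, the component carrier shutdown; the tier-1 customs clearance cost overrun is not among them.

No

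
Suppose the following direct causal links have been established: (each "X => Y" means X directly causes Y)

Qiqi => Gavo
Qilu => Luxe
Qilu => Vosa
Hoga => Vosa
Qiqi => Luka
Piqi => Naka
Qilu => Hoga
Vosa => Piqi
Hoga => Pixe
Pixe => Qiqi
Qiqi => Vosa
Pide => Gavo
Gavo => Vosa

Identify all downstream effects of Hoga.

Gavo, Luka, Naka, Piqi, Pixe, Qiqi, Vosa

Direct effects: Pixe, Vosa.
2 steps out: Qiqi, Piqi.
3 steps out: Gavo, Naka, Luka.
Not reachable from it: Qilu, Luxe, Pide.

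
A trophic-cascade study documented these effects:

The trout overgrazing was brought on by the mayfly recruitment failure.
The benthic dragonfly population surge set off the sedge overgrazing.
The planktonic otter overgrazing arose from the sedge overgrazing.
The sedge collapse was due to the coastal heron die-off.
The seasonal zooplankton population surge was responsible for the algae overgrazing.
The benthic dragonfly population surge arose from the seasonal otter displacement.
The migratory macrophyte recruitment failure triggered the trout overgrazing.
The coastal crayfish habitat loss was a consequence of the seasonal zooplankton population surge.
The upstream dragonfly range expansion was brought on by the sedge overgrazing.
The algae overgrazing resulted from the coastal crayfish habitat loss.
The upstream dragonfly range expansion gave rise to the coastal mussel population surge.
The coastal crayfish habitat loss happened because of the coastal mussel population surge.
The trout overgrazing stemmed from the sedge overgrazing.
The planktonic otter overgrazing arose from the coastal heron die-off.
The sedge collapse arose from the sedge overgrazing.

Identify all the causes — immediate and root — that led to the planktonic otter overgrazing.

Immediate causes of the planktonic otter overgrazing: the sedge overgrazing, the coastal heron die-off.
Further upstream: the seasonal otter displacement, the benthic dragonfly population surge.

the benthic dragonfly population surge, the coastal heron die-off, the seasonal otter displacement, the sedge overgrazing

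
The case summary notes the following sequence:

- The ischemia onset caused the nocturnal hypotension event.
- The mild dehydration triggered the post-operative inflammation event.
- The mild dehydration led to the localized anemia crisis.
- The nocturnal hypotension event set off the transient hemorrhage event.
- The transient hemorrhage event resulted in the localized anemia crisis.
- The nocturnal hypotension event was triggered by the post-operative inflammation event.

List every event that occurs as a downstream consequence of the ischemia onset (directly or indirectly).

Direct effects: the nocturnal hypotension event.
2 steps out: the transient hemorrhage event.
3 steps out: the localized anemia crisis.
Not reachable from it: the mild dehydration, the post-operative inflammation event.

the localized anemia crisis, the nocturnal hypotension event, the transient hemorrhage event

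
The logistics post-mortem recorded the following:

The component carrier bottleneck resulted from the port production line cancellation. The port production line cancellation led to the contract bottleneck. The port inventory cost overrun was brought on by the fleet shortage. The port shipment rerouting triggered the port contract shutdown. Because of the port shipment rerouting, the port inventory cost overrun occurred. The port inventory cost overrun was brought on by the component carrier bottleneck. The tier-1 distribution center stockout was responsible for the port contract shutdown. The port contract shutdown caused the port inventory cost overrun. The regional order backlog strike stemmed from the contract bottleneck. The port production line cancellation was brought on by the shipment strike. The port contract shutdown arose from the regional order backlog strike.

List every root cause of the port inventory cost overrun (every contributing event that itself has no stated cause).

Tracing upstream from the port inventory cost overrun: the port inventory cost overrun ← the component carrier bottleneck ← the port production line cancellation ← the shipment strike.
A separate upstream branch: the port inventory cost overrun ← the fleet shortage.
A separate upstream branch: the port inventory cost overrun ← the port shipment rerouting.
A separate upstream branch: the port inventory cost overrun ← the port contract shutdown ← the tier-1 distribution center stockout.
Each of those chain origins has no stated cause.

the fleet shortage, the port shipment rerouting, the shipment strike, the tier-1 distribution center stockout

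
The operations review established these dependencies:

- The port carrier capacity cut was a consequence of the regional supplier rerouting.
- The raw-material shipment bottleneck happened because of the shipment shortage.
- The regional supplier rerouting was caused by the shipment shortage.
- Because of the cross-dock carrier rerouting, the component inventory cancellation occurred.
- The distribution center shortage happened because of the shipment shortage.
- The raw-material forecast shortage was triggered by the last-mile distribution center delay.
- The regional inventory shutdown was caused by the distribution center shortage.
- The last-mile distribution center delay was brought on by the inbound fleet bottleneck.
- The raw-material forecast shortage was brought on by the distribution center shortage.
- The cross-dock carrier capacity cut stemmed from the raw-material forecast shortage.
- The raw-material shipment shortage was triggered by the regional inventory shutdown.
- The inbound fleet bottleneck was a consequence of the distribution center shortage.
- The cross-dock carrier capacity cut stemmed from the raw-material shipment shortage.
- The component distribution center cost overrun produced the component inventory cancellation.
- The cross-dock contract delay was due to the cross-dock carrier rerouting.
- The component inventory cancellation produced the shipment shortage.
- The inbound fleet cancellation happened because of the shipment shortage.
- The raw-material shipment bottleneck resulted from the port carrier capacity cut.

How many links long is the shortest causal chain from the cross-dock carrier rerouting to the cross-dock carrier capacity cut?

5

Shortest chain: the cross-dock carrier rerouting → the component inventory cancellation → the shipment shortage → the distribution center shortage → the raw-material forecast shortage → the cross-dock carrier capacity cut.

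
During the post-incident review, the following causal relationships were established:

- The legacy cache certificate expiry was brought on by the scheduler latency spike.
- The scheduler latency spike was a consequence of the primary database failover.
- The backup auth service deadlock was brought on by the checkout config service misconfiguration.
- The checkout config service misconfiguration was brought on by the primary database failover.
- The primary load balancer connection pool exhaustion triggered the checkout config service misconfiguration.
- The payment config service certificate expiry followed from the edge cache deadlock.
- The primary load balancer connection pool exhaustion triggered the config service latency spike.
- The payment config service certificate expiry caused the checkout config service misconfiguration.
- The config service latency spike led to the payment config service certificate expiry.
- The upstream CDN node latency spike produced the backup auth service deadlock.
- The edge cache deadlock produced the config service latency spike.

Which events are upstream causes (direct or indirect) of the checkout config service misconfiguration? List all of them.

the config service latency spike, the edge cache deadlock, the payment config service certificate expiry, the primary database failover, the primary load balancer connection pool exhaustion

Immediate causes of the checkout config service misconfiguration: the primary load balancer connection pool exhaustion, the primary database failover, the payment config service certificate expiry.
Further upstream: the edge cache deadlock, the config service latency spike.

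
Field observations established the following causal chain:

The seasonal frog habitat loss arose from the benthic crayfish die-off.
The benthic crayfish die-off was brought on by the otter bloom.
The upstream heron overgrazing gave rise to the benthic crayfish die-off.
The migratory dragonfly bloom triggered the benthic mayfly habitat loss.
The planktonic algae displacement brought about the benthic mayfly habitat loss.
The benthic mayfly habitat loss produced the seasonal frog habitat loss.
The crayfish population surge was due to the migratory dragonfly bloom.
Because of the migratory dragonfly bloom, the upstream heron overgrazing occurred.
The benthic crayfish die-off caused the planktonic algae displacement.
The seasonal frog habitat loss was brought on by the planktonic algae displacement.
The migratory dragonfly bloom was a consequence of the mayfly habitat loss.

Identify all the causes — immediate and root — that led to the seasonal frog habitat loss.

Immediate causes of the seasonal frog habitat loss: the benthic crayfish die-off, the planktonic algae displacement, the benthic mayfly habitat loss.
Further upstream: the mayfly habitat loss, the migratory dragonfly bloom, the upstream heron overgrazing, the otter bloom.

the benthic crayfish die-off, the benthic mayfly habitat loss, the mayfly habitat loss, the migratory dragonfly bloom, the otter bloom, the planktonic algae displacement, the upstream heron overgrazing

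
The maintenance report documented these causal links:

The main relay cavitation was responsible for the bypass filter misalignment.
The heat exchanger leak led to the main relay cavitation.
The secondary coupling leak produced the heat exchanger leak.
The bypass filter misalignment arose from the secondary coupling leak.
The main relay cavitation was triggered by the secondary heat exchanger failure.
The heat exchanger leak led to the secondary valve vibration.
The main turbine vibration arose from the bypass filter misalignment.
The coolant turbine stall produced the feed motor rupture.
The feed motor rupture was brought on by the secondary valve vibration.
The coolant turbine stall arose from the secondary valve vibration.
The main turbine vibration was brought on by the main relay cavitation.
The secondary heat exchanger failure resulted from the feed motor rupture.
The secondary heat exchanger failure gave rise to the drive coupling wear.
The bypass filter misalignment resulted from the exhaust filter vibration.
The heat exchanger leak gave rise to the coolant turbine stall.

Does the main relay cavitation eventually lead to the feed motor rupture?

The main relay cavitation leads to the bypass filter misalignment, the main turbine vibration; the feed motor rupture is not among them.

No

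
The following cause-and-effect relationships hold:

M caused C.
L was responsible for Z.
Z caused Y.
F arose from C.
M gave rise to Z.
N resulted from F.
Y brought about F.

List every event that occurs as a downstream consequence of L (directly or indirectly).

F, N, Y, Z

Direct effects: Z.
2 steps out: Y.
3 steps out: F.
4 steps out: N.
Not reachable from it: M, C.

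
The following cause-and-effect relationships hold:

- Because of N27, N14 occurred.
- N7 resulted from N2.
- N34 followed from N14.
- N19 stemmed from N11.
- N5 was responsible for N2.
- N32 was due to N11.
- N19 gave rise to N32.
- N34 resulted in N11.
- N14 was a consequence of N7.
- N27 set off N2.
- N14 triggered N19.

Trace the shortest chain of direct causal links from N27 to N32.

N27 → N14 → N19 → N32

N27 → N14
N14 → N19
N19 → N32
Length: 3 steps.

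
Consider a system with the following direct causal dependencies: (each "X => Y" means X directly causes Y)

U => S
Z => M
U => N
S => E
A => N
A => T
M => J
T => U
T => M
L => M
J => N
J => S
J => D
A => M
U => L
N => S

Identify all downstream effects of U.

D, E, J, L, M, N, S

Direct effects: L, N, S.
2 steps out: M, E.
3 steps out: J.
4 steps out: D.
Not reachable from it: A, T, Z.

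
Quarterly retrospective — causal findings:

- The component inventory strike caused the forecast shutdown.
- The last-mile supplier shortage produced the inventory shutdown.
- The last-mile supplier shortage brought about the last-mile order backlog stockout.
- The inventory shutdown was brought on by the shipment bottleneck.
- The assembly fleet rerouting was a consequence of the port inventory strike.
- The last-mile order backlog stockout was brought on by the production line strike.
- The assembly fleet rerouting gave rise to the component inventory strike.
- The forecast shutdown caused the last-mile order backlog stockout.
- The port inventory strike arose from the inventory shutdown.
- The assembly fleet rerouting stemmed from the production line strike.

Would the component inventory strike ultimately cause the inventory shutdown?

The component inventory strike leads to the forecast shutdown, the last-mile order backlog stockout; the inventory shutdown is not among them.

No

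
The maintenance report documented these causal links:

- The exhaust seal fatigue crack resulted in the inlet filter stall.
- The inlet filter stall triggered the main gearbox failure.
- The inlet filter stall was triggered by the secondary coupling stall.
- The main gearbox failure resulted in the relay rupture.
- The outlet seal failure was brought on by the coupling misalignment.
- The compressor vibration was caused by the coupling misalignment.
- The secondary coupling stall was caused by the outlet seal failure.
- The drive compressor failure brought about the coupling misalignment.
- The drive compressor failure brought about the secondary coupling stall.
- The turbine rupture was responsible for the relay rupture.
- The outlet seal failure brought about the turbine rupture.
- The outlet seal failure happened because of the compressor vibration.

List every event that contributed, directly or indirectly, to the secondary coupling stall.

the compressor vibration, the coupling misalignment, the drive compressor failure, the outlet seal failure

Immediate causes of the secondary coupling stall: the drive compressor failure, the outlet seal failure.
Further upstream: the coupling misalignment, the compressor vibration.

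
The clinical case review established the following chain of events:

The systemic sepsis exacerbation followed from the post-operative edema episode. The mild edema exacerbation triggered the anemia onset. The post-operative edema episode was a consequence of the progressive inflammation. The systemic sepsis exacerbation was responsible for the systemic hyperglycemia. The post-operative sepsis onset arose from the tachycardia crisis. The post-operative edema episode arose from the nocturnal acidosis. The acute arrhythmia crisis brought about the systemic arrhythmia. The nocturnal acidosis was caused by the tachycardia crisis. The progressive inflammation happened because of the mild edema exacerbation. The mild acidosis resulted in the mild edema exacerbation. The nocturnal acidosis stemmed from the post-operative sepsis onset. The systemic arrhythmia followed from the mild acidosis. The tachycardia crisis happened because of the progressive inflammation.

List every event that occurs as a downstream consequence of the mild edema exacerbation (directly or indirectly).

the anemia onset, the nocturnal acidosis, the post-operative edema episode, the post-operative sepsis onset, the progressive inflammation, the systemic hyperglycemia, the systemic sepsis exacerbation, the tachycardia crisis

Direct effects: the progressive inflammation, the anemia onset.
2 steps out: the tachycardia crisis, the post-operative edema episode.
3 steps out: the post-operative sepsis onset, the nocturnal acidosis, the systemic sepsis exacerbation.
4 steps out: the systemic hyperglycemia.
Not reachable from it: the mild acidosis, the acute arrhythmia crisis, the systemic arrhythmia.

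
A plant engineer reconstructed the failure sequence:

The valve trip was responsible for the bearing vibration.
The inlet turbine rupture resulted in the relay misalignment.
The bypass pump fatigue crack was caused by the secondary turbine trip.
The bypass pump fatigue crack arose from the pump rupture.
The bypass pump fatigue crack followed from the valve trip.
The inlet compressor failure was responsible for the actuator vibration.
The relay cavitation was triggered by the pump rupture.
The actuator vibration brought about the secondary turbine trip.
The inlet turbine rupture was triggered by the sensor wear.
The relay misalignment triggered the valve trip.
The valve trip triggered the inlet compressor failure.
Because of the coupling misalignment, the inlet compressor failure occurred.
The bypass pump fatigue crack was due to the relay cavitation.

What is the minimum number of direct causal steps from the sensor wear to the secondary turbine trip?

Shortest chain: the sensor wear → the inlet turbine rupture → the relay misalignment → the valve trip → the inlet compressor failure → the actuator vibration → the secondary turbine trip.

6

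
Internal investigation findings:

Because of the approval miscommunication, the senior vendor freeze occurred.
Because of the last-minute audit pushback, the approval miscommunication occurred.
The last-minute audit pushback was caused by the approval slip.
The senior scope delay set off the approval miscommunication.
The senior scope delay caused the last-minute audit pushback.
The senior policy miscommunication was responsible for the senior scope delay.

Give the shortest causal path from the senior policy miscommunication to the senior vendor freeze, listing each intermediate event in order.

the senior policy miscommunication → the senior scope delay → the approval miscommunication → the senior vendor freeze

the senior policy miscommunication → the senior scope delay
the senior scope delay → the approval miscommunication
the approval miscommunication → the senior vendor freeze
Length: 3 steps.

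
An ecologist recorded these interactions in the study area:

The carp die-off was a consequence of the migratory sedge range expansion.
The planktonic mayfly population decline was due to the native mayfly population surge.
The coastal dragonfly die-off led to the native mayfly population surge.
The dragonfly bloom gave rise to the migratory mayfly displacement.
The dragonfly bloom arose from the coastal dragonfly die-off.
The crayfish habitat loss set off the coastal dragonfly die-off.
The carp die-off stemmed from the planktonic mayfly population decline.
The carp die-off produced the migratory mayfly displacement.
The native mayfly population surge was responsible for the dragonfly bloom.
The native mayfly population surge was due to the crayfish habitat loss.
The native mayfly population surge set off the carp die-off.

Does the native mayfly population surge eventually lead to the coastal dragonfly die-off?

The native mayfly population surge leads to the planktonic mayfly population decline, the dragonfly bloom, the carp die-off, the migratory mayfly displacement; the coastal dragonfly die-off is not among them.

No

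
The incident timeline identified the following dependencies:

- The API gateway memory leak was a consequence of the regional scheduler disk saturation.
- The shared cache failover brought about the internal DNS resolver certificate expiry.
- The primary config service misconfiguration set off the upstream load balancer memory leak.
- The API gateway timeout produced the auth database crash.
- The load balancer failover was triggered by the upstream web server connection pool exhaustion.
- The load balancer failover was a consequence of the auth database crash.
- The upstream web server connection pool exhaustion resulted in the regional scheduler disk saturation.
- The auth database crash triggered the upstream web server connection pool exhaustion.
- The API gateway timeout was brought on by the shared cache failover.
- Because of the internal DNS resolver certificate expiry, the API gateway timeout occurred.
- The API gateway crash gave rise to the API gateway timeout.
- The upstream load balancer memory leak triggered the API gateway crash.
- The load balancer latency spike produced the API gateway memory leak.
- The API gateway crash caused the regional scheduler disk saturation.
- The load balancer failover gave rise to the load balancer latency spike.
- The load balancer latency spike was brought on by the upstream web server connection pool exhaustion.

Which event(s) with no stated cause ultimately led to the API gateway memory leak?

Tracing upstream from the API gateway memory leak: the API gateway memory leak ← the load balancer latency spike ← the upstream web server connection pool exhaustion ← the auth database crash ← the API gateway timeout ← the shared cache failover.
A separate upstream branch: the API gateway memory leak ← the regional scheduler disk saturation ← the API gateway crash ← the upstream load balancer memory leak ← the primary config service misconfiguration.
Each of those chain origins has no stated cause.

the primary config service misconfiguration, the shared cache failover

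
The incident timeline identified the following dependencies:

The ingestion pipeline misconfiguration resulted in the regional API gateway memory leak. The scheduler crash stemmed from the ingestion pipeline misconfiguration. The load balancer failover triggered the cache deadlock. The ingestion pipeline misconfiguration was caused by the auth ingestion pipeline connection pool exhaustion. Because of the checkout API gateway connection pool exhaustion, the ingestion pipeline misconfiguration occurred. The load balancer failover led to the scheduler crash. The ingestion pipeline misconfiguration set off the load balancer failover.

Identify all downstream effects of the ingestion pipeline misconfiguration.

the cache deadlock, the load balancer failover, the regional API gateway memory leak, the scheduler crash

Direct effects: the regional API gateway memory leak, the load balancer failover, the scheduler crash.
2 steps out: the cache deadlock.
Not reachable from it: the checkout API gateway connection pool exhaustion, the auth ingestion pipeline connection pool exhaustion.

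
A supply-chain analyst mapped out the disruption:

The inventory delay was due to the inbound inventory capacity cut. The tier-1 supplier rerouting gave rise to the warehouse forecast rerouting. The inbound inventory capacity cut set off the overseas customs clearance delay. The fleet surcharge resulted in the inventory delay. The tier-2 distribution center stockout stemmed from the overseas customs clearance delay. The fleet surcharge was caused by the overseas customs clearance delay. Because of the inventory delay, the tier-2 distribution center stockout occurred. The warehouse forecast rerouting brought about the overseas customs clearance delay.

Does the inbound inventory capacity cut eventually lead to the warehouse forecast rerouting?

No

The inbound inventory capacity cut leads to the overseas customs clearance delay, the fleet surcharge, the inventory delay, the tier-2 distribution center stockout; the warehouse forecast rerouting is not among them.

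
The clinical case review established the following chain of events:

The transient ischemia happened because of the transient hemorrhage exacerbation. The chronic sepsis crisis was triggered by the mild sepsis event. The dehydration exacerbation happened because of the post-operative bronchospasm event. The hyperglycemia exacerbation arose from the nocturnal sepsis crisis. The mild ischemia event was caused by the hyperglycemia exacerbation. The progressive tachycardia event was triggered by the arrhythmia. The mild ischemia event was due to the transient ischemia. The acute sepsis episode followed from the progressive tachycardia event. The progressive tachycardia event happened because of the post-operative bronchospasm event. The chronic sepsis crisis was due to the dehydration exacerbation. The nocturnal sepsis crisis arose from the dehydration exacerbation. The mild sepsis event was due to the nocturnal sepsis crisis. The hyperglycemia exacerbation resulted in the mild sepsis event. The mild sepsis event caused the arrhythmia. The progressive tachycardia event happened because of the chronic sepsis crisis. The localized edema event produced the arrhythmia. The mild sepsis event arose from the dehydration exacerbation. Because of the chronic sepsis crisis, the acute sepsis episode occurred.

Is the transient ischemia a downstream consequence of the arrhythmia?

The arrhythmia leads to the progressive tachycardia event, the acute sepsis episode; the transient ischemia is not among them.

No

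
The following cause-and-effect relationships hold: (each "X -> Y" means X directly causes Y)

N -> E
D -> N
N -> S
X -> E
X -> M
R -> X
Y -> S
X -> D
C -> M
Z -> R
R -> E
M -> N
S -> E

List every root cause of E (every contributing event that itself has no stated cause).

C, Y, Z

Tracing upstream from E: E ← R ← Z.
A separate upstream branch: E ← S ← Y.
A separate upstream branch: E ← N ← M ← C.
Each of those chain origins has no stated cause.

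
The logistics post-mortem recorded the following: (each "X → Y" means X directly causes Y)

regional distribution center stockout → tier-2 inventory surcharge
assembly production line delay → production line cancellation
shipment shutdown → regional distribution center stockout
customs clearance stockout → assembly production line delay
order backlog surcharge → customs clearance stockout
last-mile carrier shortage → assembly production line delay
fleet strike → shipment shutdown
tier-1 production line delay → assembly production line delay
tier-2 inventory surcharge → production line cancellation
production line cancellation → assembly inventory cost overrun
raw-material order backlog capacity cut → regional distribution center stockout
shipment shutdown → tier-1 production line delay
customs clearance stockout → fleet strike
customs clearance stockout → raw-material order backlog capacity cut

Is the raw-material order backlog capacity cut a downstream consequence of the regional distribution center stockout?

The regional distribution center stockout leads to the tier-2 inventory surcharge, the production line cancellation, the assembly inventory cost overrun; the raw-material order backlog capacity cut is not among them.

No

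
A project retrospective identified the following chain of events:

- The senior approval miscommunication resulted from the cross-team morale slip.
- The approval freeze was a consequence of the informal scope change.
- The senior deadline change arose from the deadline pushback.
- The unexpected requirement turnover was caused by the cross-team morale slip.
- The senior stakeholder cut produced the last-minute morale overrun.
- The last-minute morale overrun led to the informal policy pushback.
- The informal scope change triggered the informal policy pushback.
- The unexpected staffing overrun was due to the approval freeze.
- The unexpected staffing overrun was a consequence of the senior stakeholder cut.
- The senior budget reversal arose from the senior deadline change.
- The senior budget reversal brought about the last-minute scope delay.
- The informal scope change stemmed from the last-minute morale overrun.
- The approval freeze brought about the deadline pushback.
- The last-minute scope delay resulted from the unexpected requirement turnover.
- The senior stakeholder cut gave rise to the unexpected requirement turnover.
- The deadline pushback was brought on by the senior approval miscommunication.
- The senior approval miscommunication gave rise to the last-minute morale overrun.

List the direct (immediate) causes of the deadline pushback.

the approval freeze, the senior approval miscommunication

Upstream contributors include the cross-team morale slip, the senior stakeholder cut, the last-minute morale overrun, the informal scope change, but only the approval freeze, the senior approval miscommunication feed directly into the deadline pushback.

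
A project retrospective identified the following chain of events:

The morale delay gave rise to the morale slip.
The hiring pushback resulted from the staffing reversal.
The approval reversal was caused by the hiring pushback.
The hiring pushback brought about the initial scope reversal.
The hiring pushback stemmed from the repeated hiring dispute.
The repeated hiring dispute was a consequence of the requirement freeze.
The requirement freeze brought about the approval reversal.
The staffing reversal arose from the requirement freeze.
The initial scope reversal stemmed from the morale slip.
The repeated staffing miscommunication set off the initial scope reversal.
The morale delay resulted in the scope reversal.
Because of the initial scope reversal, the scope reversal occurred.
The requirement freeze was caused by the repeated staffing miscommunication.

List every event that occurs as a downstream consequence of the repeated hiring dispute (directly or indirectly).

Direct effects: the hiring pushback.
2 steps out: the approval reversal, the initial scope reversal.
3 steps out: the scope reversal.
Not reachable from it: the repeated staffing miscommunication, the requirement freeze, the staffing reversal, the morale delay, the morale slip.

the approval reversal, the hiring pushback, the initial scope reversal, the scope reversal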